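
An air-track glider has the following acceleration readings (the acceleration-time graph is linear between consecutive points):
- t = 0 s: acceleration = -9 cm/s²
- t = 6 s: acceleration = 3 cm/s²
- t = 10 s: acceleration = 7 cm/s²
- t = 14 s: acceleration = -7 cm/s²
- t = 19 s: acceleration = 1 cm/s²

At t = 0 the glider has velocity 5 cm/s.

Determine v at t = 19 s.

-8 cm/s

Δv equals the area under the a-t graph; then v = v₀ + Δv.
0–6 s: ½(-9 + 3)(6) = -18 cm/s
6–10 s: ½(3 + 7)(4) = 20 cm/s
10–14 s: ½(7 + -7)(4) = 0 cm/s
14–19 s: ½(-7 + 1)(5) = -15 cm/s
Δv = -13 cm/s, so v(19) = 5 + (-13) = -8 cm/s.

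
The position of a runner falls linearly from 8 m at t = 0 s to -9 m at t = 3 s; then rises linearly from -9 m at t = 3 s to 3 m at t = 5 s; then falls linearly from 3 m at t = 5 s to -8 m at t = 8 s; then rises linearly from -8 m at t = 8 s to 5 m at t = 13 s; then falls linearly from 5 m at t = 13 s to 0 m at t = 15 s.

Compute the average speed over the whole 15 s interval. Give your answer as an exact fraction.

58/15 m/s

Average speed = (total path length)/(elapsed time); on a piecewise-linear x-t graph the path length is Σ|Δx|.
0–3 s: |Δx| = |-9 − 8| = 17 m
3–5 s: |Δx| = |3 − -9| = 12 m
5–8 s: |Δx| = |-8 − 3| = 11 m
8–13 s: |Δx| = |5 − -8| = 13 m
13–15 s: |Δx| = |0 − 5| = 5 m
Total path = 58 m; average speed = 58/15 = 58/15 m/s.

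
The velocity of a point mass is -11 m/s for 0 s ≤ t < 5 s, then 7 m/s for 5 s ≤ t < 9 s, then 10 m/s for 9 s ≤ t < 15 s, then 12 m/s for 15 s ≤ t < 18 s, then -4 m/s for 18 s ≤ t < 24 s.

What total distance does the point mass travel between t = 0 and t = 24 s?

Distance (not displacement) is the total path length: add the absolute areas under v-t.
0–5 s: |-11| × 5 = 55 m
5–9 s: |7| × 4 = 28 m
9–15 s: |10| × 6 = 60 m
15–18 s: |12| × 3 = 36 m
18–24 s: |-4| × 6 = 24 m
Total distance = 203 m

203 m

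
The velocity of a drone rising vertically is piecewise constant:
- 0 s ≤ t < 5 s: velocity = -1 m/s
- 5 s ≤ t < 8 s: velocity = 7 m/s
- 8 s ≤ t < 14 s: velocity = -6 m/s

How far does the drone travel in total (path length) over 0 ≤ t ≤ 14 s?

62 m

Total distance travelled is ∫|v| dt — sum the magnitudes of each area piece.
0–5 s: |-1| × 5 = 5 m
5–8 s: |7| × 3 = 21 m
8–14 s: |-6| × 6 = 36 m
Total distance = 62 m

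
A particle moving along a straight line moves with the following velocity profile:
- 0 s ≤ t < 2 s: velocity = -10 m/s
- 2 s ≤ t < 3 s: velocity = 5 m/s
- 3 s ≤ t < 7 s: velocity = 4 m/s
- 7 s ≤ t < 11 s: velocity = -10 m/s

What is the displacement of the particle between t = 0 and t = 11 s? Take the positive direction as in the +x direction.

-39 m

Displacement is the signed area under the v-t curve.
0–2 s: -10 × 2 = -20 m
2–3 s: 5 × 1 = 5 m
3–7 s: 4 × 4 = 16 m
7–11 s: -10 × 4 = -40 m
Net displacement = -39 m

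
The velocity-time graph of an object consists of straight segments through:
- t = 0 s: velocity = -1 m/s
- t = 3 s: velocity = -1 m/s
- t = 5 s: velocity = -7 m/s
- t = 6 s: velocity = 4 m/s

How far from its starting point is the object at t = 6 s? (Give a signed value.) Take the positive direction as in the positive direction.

Net displacement equals the area under the velocity-time graph (areas below the axis count negative).
0–3 s: -1 × 3 = -3 m
3–5 s: ½(-1 + -7)(2) = -8 m
5–6 s: ½(-7 + 4)(1) = -1.5 m
Net displacement = -12.5 m

-12.5 m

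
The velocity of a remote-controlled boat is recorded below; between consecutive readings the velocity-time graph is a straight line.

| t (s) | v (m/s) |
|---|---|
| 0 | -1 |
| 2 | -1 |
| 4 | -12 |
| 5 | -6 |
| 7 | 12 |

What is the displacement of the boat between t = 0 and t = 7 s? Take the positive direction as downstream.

Displacement is the signed area under the v-t curve.
0–2 s: -1 × 2 = -2 m
2–4 s: ½(-1 + -12)(2) = -13 m
4–5 s: ½(-12 + -6)(1) = -9 m
5–7 s: ½(-6 + 12)(2) = 6 m
Net displacement = -18 m

-18 m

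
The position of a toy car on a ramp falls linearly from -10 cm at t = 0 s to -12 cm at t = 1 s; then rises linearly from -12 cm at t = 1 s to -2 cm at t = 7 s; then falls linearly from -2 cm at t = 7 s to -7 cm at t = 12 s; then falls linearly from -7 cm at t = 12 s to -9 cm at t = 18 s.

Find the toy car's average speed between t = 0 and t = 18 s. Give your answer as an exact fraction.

19/18 cm/s

Average speed = (total path length)/(elapsed time); on a piecewise-linear x-t graph the path length is Σ|Δx|.
0–1 s: |Δx| = |-12 − -10| = 2 cm
1–7 s: |Δx| = |-2 − -12| = 10 cm
7–12 s: |Δx| = |-7 − -2| = 5 cm
12–18 s: |Δx| = |-9 − -7| = 2 cm
Total path = 19 cm; average speed = 19/18 = 19/18 cm/s.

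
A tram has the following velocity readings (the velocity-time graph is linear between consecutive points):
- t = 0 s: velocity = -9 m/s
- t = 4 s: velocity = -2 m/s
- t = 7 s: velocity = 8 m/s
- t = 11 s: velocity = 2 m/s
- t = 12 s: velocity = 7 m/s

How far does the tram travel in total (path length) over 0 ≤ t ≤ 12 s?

56.7 m

Distance (not displacement) is the total path length: add the absolute areas under v-t.
0–4 s: |½(-9 + -2)(4)| = 22 m
4–7 s: v = 0 at t = 4.6 s; triangle areas 0.6 + 9.6 = 10.2 m
7–11 s: |½(8 + 2)(4)| = 20 m
11–12 s: |½(2 + 7)(1)| = 4.5 m
Total distance = 56.7 m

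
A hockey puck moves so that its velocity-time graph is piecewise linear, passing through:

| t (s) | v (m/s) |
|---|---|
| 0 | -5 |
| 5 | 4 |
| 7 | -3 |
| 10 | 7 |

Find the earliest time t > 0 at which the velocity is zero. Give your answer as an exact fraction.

v changes sign on 0–5 s (from -5 to 4); the graph is linear there, so v = 0 at t = 0 + (5)·(5 − 0)/(4 − -5) = 25/9 s.

t = 25/9 s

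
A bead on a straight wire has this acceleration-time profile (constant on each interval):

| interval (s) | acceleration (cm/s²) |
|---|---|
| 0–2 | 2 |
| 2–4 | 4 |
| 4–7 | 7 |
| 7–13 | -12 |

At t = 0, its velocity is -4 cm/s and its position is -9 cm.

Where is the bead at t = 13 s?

On each constant-a segment, Δv = aΔt and Δx = v₀Δt + ½aΔt²; chain segment to segment.
0–2 s: v starts -4 cm/s; Δx = -4·2 + ½·2·2² = -4 cm; v ends 0 cm/s.
2–4 s: v starts 0 cm/s; Δx = 0·2 + ½·4·2² = 8 cm; v ends 8 cm/s.
4–7 s: v starts 8 cm/s; Δx = 8·3 + ½·7·3² = 55.5 cm; v ends 29 cm/s.
7–13 s: v starts 29 cm/s; Δx = 29·6 + ½·-12·6² = -42 cm; v ends -43 cm/s.
x(13) = -9 + Σ Δx = 8.5 cm.

8.5 cm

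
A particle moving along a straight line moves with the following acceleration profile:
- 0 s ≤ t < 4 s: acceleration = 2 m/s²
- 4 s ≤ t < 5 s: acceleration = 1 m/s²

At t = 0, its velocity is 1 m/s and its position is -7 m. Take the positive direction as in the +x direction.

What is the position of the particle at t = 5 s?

22.5 m

On each constant-a segment, Δv = aΔt and Δx = v₀Δt + ½aΔt²; chain segment to segment.
0–4 s: v starts 1 m/s; Δx = 1·4 + ½·2·4² = 20 m; v ends 9 m/s.
4–5 s: v starts 9 m/s; Δx = 9·1 + ½·1·1² = 9.5 m; v ends 10 m/s.
x(5) = -7 + Σ Δx = 22.5 m.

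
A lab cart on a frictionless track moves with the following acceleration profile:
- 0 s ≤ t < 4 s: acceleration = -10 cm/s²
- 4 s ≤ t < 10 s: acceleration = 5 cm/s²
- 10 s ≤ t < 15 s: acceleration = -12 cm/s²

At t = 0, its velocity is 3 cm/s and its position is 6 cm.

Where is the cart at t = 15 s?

-379 cm

On each constant-a segment, Δv = aΔt and Δx = v₀Δt + ½aΔt²; chain segment to segment.
0–4 s: v starts 3 cm/s; Δx = 3·4 + ½·-10·4² = -68 cm; v ends -37 cm/s.
4–10 s: v starts -37 cm/s; Δx = -37·6 + ½·5·6² = -132 cm; v ends -7 cm/s.
10–15 s: v starts -7 cm/s; Δx = -7·5 + ½·-12·5² = -185 cm; v ends -67 cm/s.
x(15) = 6 + Σ Δx = -379 cm.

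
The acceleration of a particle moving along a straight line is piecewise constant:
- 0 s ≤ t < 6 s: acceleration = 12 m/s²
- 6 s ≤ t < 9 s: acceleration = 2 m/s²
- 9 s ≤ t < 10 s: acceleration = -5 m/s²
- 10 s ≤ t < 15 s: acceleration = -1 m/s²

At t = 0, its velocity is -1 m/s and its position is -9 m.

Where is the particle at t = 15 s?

On each constant-a segment, Δv = aΔt and Δx = v₀Δt + ½aΔt²; chain segment to segment.
0–6 s: v starts -1 m/s; Δx = -1·6 + ½·12·6² = 210 m; v ends 71 m/s.
6–9 s: v starts 71 m/s; Δx = 71·3 + ½·2·3² = 222 m; v ends 77 m/s.
9–10 s: v starts 77 m/s; Δx = 77·1 + ½·-5·1² = 74.5 m; v ends 72 m/s.
10–15 s: v starts 72 m/s; Δx = 72·5 + ½·-1·5² = 347.5 m; v ends 67 m/s.
x(15) = -9 + Σ Δx = 845 m.

845 m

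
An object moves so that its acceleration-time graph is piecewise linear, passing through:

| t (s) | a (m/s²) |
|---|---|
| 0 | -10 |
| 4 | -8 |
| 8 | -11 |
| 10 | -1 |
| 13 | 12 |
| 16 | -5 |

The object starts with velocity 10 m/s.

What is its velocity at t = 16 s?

Δv equals the area under the a-t graph; then v = v₀ + Δv.
0–4 s: ½(-10 + -8)(4) = -36 m/s
4–8 s: ½(-8 + -11)(4) = -38 m/s
8–10 s: ½(-11 + -1)(2) = -12 m/s
10–13 s: ½(-1 + 12)(3) = 16.5 m/s
13–16 s: ½(12 + -5)(3) = 10.5 m/s
Δv = -59 m/s, so v(16) = 10 + (-59) = -49 m/s.

-49 m/s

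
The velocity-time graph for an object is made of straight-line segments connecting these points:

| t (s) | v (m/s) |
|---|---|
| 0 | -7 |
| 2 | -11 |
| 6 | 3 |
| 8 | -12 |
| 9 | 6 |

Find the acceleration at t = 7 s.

Acceleration is the slope of the v-t graph on 6–8 s: (-12 − 3)/(8 − 6) = -7.5 m/s².

-7.5 m/s²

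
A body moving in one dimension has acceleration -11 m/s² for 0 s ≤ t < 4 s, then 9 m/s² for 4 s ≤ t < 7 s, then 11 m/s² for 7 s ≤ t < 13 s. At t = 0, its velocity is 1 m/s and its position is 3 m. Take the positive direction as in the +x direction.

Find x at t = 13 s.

-67.5 m

On each constant-a segment, Δv = aΔt and Δx = v₀Δt + ½aΔt²; chain segment to segment.
0–4 s: v starts 1 m/s; Δx = 1·4 + ½·-11·4² = -84 m; v ends -43 m/s.
4–7 s: v starts -43 m/s; Δx = -43·3 + ½·9·3² = -88.5 m; v ends -16 m/s.
7–13 s: v starts -16 m/s; Δx = -16·6 + ½·11·6² = 102 m; v ends 50 m/s.
x(13) = 3 + Σ Δx = -67.5 m.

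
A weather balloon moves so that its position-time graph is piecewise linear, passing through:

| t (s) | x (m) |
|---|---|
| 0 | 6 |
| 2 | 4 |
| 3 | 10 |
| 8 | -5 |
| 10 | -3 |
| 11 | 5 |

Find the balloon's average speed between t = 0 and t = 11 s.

3 m/s

Average speed = (total path length)/(elapsed time); on a piecewise-linear x-t graph the path length is Σ|Δx|.
0–2 s: |Δx| = |4 − 6| = 2 m
2–3 s: |Δx| = |10 − 4| = 6 m
3–8 s: |Δx| = |-5 − 10| = 15 m
8–10 s: |Δx| = |-3 − -5| = 2 m
10–11 s: |Δx| = |5 − -3| = 8 m
Total path = 33 m; average speed = 33/11 = 3 m/s.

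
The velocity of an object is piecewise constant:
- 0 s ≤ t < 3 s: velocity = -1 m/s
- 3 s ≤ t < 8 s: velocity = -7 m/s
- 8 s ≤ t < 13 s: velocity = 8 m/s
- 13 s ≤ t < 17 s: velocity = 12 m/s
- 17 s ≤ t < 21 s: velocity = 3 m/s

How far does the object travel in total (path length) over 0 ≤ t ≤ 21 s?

Distance (not displacement) is the total path length: add the absolute areas under v-t.
0–3 s: |-1| × 3 = 3 m
3–8 s: |-7| × 5 = 35 m
8–13 s: |8| × 5 = 40 m
13–17 s: |12| × 4 = 48 m
17–21 s: |3| × 4 = 12 m
Total distance = 138 m

138 m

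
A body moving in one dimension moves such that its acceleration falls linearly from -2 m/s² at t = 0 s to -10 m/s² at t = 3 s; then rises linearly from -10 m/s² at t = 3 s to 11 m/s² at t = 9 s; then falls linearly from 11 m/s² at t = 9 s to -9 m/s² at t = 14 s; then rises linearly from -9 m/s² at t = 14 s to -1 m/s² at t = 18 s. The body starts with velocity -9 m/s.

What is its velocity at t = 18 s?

-39 m/s

Δv equals the area under the a-t graph; then v = v₀ + Δv.
0–3 s: ½(-2 + -10)(3) = -18 m/s
3–9 s: ½(-10 + 11)(6) = 3 m/s
9–14 s: ½(11 + -9)(5) = 5 m/s
14–18 s: ½(-9 + -1)(4) = -20 m/s
Δv = -30 m/s, so v(18) = -9 + (-30) = -39 m/s.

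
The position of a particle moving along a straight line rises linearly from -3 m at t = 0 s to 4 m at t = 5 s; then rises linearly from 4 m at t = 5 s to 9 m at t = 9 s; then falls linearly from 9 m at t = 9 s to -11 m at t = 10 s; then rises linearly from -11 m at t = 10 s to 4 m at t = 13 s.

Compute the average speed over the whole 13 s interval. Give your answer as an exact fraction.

47/13 m/s

Average speed = (total path length)/(elapsed time); on a piecewise-linear x-t graph the path length is Σ|Δx|.
0–5 s: |Δx| = |4 − -3| = 7 m
5–9 s: |Δx| = |9 − 4| = 5 m
9–10 s: |Δx| = |-11 − 9| = 20 m
10–13 s: |Δx| = |4 − -11| = 15 m
Total path = 47 m; average speed = 47/13 = 47/13 m/s.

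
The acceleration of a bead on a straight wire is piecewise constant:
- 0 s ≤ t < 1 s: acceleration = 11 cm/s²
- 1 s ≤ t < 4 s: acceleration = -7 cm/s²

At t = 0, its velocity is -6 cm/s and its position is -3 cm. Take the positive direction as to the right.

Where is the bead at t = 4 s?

-20 cm

On each constant-a segment, Δv = aΔt and Δx = v₀Δt + ½aΔt²; chain segment to segment.
0–1 s: v starts -6 cm/s; Δx = -6·1 + ½·11·1² = -0.5 cm; v ends 5 cm/s.
1–4 s: v starts 5 cm/s; Δx = 5·3 + ½·-7·3² = -16.5 cm; v ends -16 cm/s.
x(4) = -3 + Σ Δx = -20 cm.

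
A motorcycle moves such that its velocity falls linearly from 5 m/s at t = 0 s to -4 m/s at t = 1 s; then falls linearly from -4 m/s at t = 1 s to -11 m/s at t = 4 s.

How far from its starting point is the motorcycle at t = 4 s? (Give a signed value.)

-22 m

Net displacement equals the area under the velocity-time graph (areas below the axis count negative).
0–1 s: ½(5 + -4)(1) = 0.5 m
1–4 s: ½(-4 + -11)(3) = -22.5 m
Net displacement = -22 m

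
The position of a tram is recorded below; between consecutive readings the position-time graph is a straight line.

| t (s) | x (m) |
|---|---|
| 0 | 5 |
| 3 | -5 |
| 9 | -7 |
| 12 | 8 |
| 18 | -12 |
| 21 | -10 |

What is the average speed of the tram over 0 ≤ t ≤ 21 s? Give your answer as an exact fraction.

Average speed = (total path length)/(elapsed time); on a piecewise-linear x-t graph the path length is Σ|Δx|.
0–3 s: |Δx| = |-5 − 5| = 10 m
3–9 s: |Δx| = |-7 − -5| = 2 m
9–12 s: |Δx| = |8 − -7| = 15 m
12–18 s: |Δx| = |-12 − 8| = 20 m
18–21 s: |Δx| = |-10 − -12| = 2 m
Total path = 49 m; average speed = 49/21 = 7/3 m/s.

7/3 m/s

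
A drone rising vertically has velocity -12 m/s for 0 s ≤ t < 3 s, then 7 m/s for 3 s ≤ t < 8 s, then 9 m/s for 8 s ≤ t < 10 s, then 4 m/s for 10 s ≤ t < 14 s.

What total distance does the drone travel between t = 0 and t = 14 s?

105 m

Total distance travelled is ∫|v| dt — sum the magnitudes of each area piece.
0–3 s: |-12| × 3 = 36 m
3–8 s: |7| × 5 = 35 m
8–10 s: |9| × 2 = 18 m
10–14 s: |4| × 4 = 16 m
Total distance = 105 m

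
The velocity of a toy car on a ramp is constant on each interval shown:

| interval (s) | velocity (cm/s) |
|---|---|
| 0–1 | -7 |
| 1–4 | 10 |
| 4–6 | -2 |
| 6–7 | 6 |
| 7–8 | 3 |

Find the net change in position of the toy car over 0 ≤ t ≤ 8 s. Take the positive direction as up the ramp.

28 cm

Net displacement equals the area under the velocity-time graph (areas below the axis count negative).
0–1 s: -7 × 1 = -7 cm
1–4 s: 10 × 3 = 30 cm
4–6 s: -2 × 2 = -4 cm
6–7 s: 6 × 1 = 6 cm
7–8 s: 3 × 1 = 3 cm
Net displacement = 28 cm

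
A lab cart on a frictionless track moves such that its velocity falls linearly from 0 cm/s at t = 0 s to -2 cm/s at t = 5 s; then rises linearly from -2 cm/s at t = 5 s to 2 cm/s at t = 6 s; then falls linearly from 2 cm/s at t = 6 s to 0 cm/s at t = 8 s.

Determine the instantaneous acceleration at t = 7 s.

Acceleration is the slope of the v-t graph on 6–8 s: (0 − 2)/(8 − 6) = -1 cm/s².

-1 cm/s²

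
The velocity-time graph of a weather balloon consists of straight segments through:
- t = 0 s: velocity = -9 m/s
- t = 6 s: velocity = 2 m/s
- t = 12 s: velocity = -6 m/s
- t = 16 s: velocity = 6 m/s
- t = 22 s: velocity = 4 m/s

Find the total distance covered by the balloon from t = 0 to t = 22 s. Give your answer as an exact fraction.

882/11 m

Total distance travelled is ∫|v| dt — sum the magnitudes of each area piece.
0–6 s: v = 0 at t = 54/11 s; triangle areas 243/11 + 12/11 = 255/11 m
6–12 s: v = 0 at t = 7.5 s; triangle areas 1.5 + 13.5 = 15 m
12–16 s: v = 0 at t = 14 s; triangle areas 6 + 6 = 12 m
16–22 s: |½(6 + 4)(6)| = 30 m
Total distance = 882/11 m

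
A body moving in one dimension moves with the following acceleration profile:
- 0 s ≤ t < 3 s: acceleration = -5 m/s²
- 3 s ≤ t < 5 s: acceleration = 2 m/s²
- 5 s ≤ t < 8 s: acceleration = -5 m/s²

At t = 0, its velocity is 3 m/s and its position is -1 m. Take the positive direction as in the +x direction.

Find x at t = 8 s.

-81 m

On each constant-a segment, Δv = aΔt and Δx = v₀Δt + ½aΔt²; chain segment to segment.
0–3 s: v starts 3 m/s; Δx = 3·3 + ½·-5·3² = -13.5 m; v ends -12 m/s.
3–5 s: v starts -12 m/s; Δx = -12·2 + ½·2·2² = -20 m; v ends -8 m/s.
5–8 s: v starts -8 m/s; Δx = -8·3 + ½·-5·3² = -46.5 m; v ends -23 m/s.
x(8) = -1 + Σ Δx = -81 m.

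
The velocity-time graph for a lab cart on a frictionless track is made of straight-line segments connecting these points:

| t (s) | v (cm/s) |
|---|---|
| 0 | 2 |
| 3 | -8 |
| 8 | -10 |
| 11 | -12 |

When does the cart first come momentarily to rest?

t = 0.6 s

v changes sign on 0–3 s (from 2 to -8); the graph is linear there, so v = 0 at t = 0 + (-2)·(3 − 0)/(-8 − 2) = 0.6 s.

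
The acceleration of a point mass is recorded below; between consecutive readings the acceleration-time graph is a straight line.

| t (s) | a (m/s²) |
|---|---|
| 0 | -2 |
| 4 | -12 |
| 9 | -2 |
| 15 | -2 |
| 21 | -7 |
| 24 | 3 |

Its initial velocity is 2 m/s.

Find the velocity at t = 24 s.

-106 m/s

Δv equals the area under the a-t graph; then v = v₀ + Δv.
0–4 s: ½(-2 + -12)(4) = -28 m/s
4–9 s: ½(-12 + -2)(5) = -35 m/s
9–15 s: -2 × 6 = -12 m/s
15–21 s: ½(-2 + -7)(6) = -27 m/s
21–24 s: ½(-7 + 3)(3) = -6 m/s
Δv = -108 m/s, so v(24) = 2 + (-108) = -106 m/s.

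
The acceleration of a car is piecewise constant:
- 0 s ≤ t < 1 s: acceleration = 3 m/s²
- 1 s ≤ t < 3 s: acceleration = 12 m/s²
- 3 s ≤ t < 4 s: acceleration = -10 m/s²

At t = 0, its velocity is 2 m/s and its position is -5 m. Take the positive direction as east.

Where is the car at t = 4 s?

On each constant-a segment, Δv = aΔt and Δx = v₀Δt + ½aΔt²; chain segment to segment.
0–1 s: v starts 2 m/s; Δx = 2·1 + ½·3·1² = 3.5 m; v ends 5 m/s.
1–3 s: v starts 5 m/s; Δx = 5·2 + ½·12·2² = 34 m; v ends 29 m/s.
3–4 s: v starts 29 m/s; Δx = 29·1 + ½·-10·1² = 24 m; v ends 19 m/s.
x(4) = -5 + Σ Δx = 56.5 m.

56.5 m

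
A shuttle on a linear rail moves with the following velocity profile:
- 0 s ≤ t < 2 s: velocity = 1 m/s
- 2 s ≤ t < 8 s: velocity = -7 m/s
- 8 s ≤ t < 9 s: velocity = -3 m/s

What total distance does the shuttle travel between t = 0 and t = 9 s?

47 m

Total distance travelled is ∫|v| dt — sum the magnitudes of each area piece.
0–2 s: |1| × 2 = 2 m
2–8 s: |-7| × 6 = 42 m
8–9 s: |-3| × 1 = 3 m
Total distance = 47 m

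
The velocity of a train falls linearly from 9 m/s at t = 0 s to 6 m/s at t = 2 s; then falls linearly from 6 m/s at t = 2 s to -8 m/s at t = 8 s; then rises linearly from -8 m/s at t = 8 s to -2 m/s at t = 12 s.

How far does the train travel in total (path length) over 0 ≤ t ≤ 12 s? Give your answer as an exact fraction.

395/7 m

Total distance travelled is ∫|v| dt — sum the magnitudes of each area piece.
0–2 s: |½(9 + 6)(2)| = 15 m
2–8 s: v = 0 at t = 32/7 s; triangle areas 54/7 + 96/7 = 150/7 m
8–12 s: |½(-8 + -2)(4)| = 20 m
Total distance = 395/7 m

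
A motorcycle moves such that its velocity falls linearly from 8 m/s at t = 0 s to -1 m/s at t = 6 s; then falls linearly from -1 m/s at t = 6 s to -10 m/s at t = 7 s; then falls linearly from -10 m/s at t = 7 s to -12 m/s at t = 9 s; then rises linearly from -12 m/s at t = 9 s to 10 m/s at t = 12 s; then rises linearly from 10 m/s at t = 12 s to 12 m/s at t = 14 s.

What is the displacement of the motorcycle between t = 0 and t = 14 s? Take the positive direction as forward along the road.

Net displacement equals the area under the velocity-time graph (areas below the axis count negative).
0–6 s: ½(8 + -1)(6) = 21 m
6–7 s: ½(-1 + -10)(1) = -5.5 m
7–9 s: ½(-10 + -12)(2) = -22 m
9–12 s: ½(-12 + 10)(3) = -3 m
12–14 s: ½(10 + 12)(2) = 22 m
Net displacement = 12.5 m

12.5 m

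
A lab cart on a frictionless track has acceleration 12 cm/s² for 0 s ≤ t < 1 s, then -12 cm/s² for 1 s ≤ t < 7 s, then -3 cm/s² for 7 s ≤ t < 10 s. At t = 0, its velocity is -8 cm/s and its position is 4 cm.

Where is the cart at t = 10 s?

-407.5 cm

On each constant-a segment, Δv = aΔt and Δx = v₀Δt + ½aΔt²; chain segment to segment.
0–1 s: v starts -8 cm/s; Δx = -8·1 + ½·12·1² = -2 cm; v ends 4 cm/s.
1–7 s: v starts 4 cm/s; Δx = 4·6 + ½·-12·6² = -192 cm; v ends -68 cm/s.
7–10 s: v starts -68 cm/s; Δx = -68·3 + ½·-3·3² = -217.5 cm; v ends -77 cm/s.
x(10) = 4 + Σ Δx = -407.5 cm.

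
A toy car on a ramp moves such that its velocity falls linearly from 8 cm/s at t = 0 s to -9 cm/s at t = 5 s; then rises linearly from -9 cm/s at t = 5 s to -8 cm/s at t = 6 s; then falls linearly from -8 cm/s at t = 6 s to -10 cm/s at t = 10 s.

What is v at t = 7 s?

-8.5 cm/s

On 6–10 s the graph is linear from -8 to -10 cm/s: v(7) = -8 + (-10 − -8)·(7 − 6)/(10 − 6) = -8.5 cm/s.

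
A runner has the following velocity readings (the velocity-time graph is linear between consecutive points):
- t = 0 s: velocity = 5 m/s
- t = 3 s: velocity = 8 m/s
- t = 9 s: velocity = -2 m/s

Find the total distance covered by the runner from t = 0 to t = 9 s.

Distance (not displacement) is the total path length: add the absolute areas under v-t.
0–3 s: |½(5 + 8)(3)| = 19.5 m
3–9 s: v = 0 at t = 7.8 s; triangle areas 19.2 + 1.2 = 20.4 m
Total distance = 39.9 m

39.9 m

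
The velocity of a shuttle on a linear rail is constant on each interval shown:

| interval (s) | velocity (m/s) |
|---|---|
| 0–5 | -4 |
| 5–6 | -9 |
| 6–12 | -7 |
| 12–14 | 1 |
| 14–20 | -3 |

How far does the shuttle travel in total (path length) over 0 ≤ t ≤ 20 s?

91 m

Total distance travelled is ∫|v| dt — sum the magnitudes of each area piece.
0–5 s: |-4| × 5 = 20 m
5–6 s: |-9| × 1 = 9 m
6–12 s: |-7| × 6 = 42 m
12–14 s: |1| × 2 = 2 m
14–20 s: |-3| × 6 = 18 m
Total distance = 91 m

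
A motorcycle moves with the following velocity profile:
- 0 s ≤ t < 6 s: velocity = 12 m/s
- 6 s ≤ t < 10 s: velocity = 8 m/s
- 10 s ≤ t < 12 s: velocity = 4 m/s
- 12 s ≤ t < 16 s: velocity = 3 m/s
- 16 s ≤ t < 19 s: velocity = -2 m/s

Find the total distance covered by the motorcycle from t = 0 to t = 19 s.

Distance (not displacement) is the total path length: add the absolute areas under v-t.
0–6 s: |12| × 6 = 72 m
6–10 s: |8| × 4 = 32 m
10–12 s: |4| × 2 = 8 m
12–16 s: |3| × 4 = 12 m
16–19 s: |-2| × 3 = 6 m
Total distance = 130 m

130 m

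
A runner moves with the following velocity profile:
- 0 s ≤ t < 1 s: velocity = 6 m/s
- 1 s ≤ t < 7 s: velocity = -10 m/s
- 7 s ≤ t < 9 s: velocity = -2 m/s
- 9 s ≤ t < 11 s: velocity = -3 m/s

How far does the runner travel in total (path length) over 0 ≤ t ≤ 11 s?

Total distance travelled is ∫|v| dt — sum the magnitudes of each area piece.
0–1 s: |6| × 1 = 6 m
1–7 s: |-10| × 6 = 60 m
7–9 s: |-2| × 2 = 4 m
9–11 s: |-3| × 2 = 6 m
Total distance = 76 m

76 m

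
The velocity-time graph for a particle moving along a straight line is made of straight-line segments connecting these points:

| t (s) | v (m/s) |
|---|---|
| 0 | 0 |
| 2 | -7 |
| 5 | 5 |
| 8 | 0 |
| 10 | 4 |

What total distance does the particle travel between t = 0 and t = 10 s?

27.75 m

Total distance travelled is ∫|v| dt — sum the magnitudes of each area piece.
0–2 s: |½(0 + -7)(2)| = 7 m
2–5 s: v = 0 at t = 3.75 s; triangle areas 6.125 + 3.125 = 9.25 m
5–8 s: |½(5 + 0)(3)| = 7.5 m
8–10 s: |½(0 + 4)(2)| = 4 m
Total distance = 27.75 m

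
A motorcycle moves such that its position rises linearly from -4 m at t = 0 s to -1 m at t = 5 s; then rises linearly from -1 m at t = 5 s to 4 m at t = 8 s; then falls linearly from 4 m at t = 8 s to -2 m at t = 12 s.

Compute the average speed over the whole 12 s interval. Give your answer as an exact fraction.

7/6 m/s

Average speed = (total path length)/(elapsed time); on a piecewise-linear x-t graph the path length is Σ|Δx|.
0–5 s: |Δx| = |-1 − -4| = 3 m
5–8 s: |Δx| = |4 − -1| = 5 m
8–12 s: |Δx| = |-2 − 4| = 6 m
Total path = 14 m; average speed = 14/12 = 7/6 m/s.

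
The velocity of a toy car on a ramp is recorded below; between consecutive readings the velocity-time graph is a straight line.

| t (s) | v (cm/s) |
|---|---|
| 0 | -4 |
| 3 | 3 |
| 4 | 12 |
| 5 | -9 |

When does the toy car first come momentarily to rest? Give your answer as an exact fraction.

v changes sign on 0–3 s (from -4 to 3); the graph is linear there, so v = 0 at t = 0 + (4)·(3 − 0)/(3 − -4) = 12/7 s.

t = 12/7 s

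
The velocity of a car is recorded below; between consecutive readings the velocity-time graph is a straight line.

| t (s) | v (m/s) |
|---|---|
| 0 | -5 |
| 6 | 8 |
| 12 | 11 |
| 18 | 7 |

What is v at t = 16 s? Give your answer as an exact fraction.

25/3 m/s

On 12–18 s the graph is linear from 11 to 7 m/s: v(16) = 11 + (7 − 11)·(16 − 12)/(18 − 12) = 25/3 m/s.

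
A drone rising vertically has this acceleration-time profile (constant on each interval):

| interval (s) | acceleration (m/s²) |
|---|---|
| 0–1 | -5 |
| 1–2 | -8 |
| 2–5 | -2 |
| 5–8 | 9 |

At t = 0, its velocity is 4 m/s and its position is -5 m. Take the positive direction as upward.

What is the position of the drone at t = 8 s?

On each constant-a segment, Δv = aΔt and Δx = v₀Δt + ½aΔt²; chain segment to segment.
0–1 s: v starts 4 m/s; Δx = 4·1 + ½·-5·1² = 1.5 m; v ends -1 m/s.
1–2 s: v starts -1 m/s; Δx = -1·1 + ½·-8·1² = -5 m; v ends -9 m/s.
2–5 s: v starts -9 m/s; Δx = -9·3 + ½·-2·3² = -36 m; v ends -15 m/s.
5–8 s: v starts -15 m/s; Δx = -15·3 + ½·9·3² = -4.5 m; v ends 12 m/s.
x(8) = -5 + Σ Δx = -49 m.

-49 m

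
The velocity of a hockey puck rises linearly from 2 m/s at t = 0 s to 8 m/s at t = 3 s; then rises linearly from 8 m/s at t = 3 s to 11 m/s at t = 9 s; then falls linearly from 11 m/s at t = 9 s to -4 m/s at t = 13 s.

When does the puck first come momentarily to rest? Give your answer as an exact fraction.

t = 179/15 s

v changes sign on 9–13 s (from 11 to -4); the graph is linear there, so v = 0 at t = 9 + (-11)·(13 − 9)/(-4 − 11) = 179/15 s.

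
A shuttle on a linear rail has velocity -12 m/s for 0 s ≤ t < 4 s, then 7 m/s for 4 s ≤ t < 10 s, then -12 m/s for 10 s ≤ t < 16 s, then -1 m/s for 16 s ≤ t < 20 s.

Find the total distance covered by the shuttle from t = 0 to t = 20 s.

166 m

Total distance travelled is ∫|v| dt — sum the magnitudes of each area piece.
0–4 s: |-12| × 4 = 48 m
4–10 s: |7| × 6 = 42 m
10–16 s: |-12| × 6 = 72 m
16–20 s: |-1| × 4 = 4 m
Total distance = 166 m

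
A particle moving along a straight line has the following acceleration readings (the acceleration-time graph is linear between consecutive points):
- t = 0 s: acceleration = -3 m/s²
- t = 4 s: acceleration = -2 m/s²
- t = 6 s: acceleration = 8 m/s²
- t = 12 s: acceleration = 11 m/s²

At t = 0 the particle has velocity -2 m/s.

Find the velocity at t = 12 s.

51 m/s

Δv equals the area under the a-t graph; then v = v₀ + Δv.
0–4 s: ½(-3 + -2)(4) = -10 m/s
4–6 s: ½(-2 + 8)(2) = 6 m/s
6–12 s: ½(8 + 11)(6) = 57 m/s
Δv = 53 m/s, so v(12) = -2 + (53) = 51 m/s.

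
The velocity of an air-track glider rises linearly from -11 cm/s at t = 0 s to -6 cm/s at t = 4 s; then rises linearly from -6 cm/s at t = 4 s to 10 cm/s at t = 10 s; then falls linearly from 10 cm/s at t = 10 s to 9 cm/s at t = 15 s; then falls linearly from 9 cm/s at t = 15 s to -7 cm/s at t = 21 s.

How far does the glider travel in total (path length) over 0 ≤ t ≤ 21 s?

Distance (not displacement) is the total path length: add the absolute areas under v-t.
0–4 s: |½(-11 + -6)(4)| = 34 cm
4–10 s: v = 0 at t = 6.25 s; triangle areas 6.75 + 18.75 = 25.5 cm
10–15 s: |½(10 + 9)(5)| = 47.5 cm
15–21 s: v = 0 at t = 18.375 s; triangle areas 15.1875 + 9.1875 = 24.375 cm
Total distance = 131.375 cm

131.375 cm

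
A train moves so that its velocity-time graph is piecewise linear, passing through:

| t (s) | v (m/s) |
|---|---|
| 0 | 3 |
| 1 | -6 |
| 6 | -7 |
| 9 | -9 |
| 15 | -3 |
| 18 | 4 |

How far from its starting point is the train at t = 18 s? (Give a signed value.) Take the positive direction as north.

Displacement is the signed area under the v-t curve.
0–1 s: ½(3 + -6)(1) = -1.5 m
1–6 s: ½(-6 + -7)(5) = -32.5 m
6–9 s: ½(-7 + -9)(3) = -24 m
9–15 s: ½(-9 + -3)(6) = -36 m
15–18 s: ½(-3 + 4)(3) = 1.5 m
Net displacement = -92.5 m

-92.5 m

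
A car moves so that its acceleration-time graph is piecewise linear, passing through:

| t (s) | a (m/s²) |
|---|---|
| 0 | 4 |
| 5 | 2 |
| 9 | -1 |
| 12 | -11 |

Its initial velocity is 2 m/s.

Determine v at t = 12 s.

1 m/s

Δv equals the area under the a-t graph; then v = v₀ + Δv.
0–5 s: ½(4 + 2)(5) = 15 m/s
5–9 s: ½(2 + -1)(4) = 2 m/s
9–12 s: ½(-1 + -11)(3) = -18 m/s
Δv = -1 m/s, so v(12) = 2 + (-1) = 1 m/s.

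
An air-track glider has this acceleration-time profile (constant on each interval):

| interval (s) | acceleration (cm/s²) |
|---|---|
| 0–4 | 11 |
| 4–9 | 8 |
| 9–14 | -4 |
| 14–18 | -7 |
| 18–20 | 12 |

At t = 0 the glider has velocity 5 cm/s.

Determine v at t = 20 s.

Δv equals the area under the a-t graph; then v = v₀ + Δv.
0–4 s: 11 × 4 = 44 cm/s
4–9 s: 8 × 5 = 40 cm/s
9–14 s: -4 × 5 = -20 cm/s
14–18 s: -7 × 4 = -28 cm/s
18–20 s: 12 × 2 = 24 cm/s
Δv = 60 cm/s, so v(20) = 5 + (60) = 65 cm/s.

65 cm/s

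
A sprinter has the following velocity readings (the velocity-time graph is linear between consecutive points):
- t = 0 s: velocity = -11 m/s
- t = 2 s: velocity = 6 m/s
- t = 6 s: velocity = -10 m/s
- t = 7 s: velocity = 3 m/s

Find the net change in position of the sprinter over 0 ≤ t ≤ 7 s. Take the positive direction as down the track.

-16.5 m

Displacement is the signed area under the v-t curve.
0–2 s: ½(-11 + 6)(2) = -5 m
2–6 s: ½(6 + -10)(4) = -8 m
6–7 s: ½(-10 + 3)(1) = -3.5 m
Net displacement = -16.5 m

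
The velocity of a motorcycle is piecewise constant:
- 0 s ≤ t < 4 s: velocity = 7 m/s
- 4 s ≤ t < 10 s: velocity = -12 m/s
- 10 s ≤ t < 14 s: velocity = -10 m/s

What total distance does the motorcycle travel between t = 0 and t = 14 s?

Total distance travelled is ∫|v| dt — sum the magnitudes of each area piece.
0–4 s: |7| × 4 = 28 m
4–10 s: |-12| × 6 = 72 m
10–14 s: |-10| × 4 = 40 m
Total distance = 140 m

140 m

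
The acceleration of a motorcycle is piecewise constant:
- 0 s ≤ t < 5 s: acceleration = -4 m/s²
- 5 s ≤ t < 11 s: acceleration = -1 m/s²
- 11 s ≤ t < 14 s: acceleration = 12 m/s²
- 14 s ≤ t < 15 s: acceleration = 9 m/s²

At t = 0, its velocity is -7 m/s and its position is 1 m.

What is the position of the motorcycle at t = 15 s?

-301.5 m

On each constant-a segment, Δv = aΔt and Δx = v₀Δt + ½aΔt²; chain segment to segment.
0–5 s: v starts -7 m/s; Δx = -7·5 + ½·-4·5² = -85 m; v ends -27 m/s.
5–11 s: v starts -27 m/s; Δx = -27·6 + ½·-1·6² = -180 m; v ends -33 m/s.
11–14 s: v starts -33 m/s; Δx = -33·3 + ½·12·3² = -45 m; v ends 3 m/s.
14–15 s: v starts 3 m/s; Δx = 3·1 + ½·9·1² = 7.5 m; v ends 12 m/s.
x(15) = 1 + Σ Δx = -301.5 m.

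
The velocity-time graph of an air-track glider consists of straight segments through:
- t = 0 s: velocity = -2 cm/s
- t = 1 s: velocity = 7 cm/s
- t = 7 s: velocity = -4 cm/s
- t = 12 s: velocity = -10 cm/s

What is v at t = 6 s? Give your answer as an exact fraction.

-13/6 cm/s

On 1–7 s the graph is linear from 7 to -4 cm/s: v(6) = 7 + (-4 − 7)·(6 − 1)/(7 − 1) = -13/6 cm/s.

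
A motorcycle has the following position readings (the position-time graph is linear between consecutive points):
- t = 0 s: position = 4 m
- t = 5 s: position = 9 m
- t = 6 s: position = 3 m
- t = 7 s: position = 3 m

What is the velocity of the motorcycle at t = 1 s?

Velocity is the slope of the x-t graph on 0–5 s: (9 − 4)/(5 − 0) = 1 m/s.

1 m/s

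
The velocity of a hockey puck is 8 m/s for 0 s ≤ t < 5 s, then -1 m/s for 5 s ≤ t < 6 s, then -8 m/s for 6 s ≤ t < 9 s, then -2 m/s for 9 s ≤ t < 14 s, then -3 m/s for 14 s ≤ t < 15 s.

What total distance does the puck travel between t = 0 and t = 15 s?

Distance (not displacement) is the total path length: add the absolute areas under v-t.
0–5 s: |8| × 5 = 40 m
5–6 s: |-1| × 1 = 1 m
6–9 s: |-8| × 3 = 24 m
9–14 s: |-2| × 5 = 10 m
14–15 s: |-3| × 1 = 3 m
Total distance = 78 m

78 m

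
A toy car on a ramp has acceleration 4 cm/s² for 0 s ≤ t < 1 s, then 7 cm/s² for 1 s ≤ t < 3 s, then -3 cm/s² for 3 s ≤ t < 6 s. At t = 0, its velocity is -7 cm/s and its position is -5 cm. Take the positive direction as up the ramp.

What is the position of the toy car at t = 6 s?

17.5 cm

On each constant-a segment, Δv = aΔt and Δx = v₀Δt + ½aΔt²; chain segment to segment.
0–1 s: v starts -7 cm/s; Δx = -7·1 + ½·4·1² = -5 cm; v ends -3 cm/s.
1–3 s: v starts -3 cm/s; Δx = -3·2 + ½·7·2² = 8 cm; v ends 11 cm/s.
3–6 s: v starts 11 cm/s; Δx = 11·3 + ½·-3·3² = 19.5 cm; v ends 2 cm/s.
x(6) = -5 + Σ Δx = 17.5 cm.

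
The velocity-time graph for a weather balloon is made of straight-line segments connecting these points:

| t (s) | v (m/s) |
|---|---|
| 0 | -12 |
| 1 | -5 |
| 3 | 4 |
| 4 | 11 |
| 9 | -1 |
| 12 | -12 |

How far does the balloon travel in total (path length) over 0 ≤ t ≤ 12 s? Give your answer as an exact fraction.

2357/36 m

Total distance travelled is ∫|v| dt — sum the magnitudes of each area piece.
0–1 s: |½(-12 + -5)(1)| = 8.5 m
1–3 s: v = 0 at t = 19/9 s; triangle areas 25/9 + 16/9 = 41/9 m
3–4 s: |½(4 + 11)(1)| = 7.5 m
4–9 s: v = 0 at t = 103/12 s; triangle areas 605/24 + 5/24 = 305/12 m
9–12 s: |½(-1 + -12)(3)| = 19.5 m
Total distance = 2357/36 m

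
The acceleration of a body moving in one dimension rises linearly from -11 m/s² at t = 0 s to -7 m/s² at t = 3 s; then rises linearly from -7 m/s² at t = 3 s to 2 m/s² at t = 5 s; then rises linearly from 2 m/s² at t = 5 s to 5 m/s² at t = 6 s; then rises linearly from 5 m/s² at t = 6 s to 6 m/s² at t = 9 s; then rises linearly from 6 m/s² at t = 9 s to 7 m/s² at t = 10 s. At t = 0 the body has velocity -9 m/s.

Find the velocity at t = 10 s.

-14.5 m/s

Δv equals the area under the a-t graph; then v = v₀ + Δv.
0–3 s: ½(-11 + -7)(3) = -27 m/s
3–5 s: ½(-7 + 2)(2) = -5 m/s
5–6 s: ½(2 + 5)(1) = 3.5 m/s
6–9 s: ½(5 + 6)(3) = 16.5 m/s
9–10 s: ½(6 + 7)(1) = 6.5 m/s
Δv = -5.5 m/s, so v(10) = -9 + (-5.5) = -14.5 m/s.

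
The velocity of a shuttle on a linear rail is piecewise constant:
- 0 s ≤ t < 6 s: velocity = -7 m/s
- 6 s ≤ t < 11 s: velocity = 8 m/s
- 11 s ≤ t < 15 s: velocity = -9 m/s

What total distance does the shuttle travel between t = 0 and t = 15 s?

118 m

Total distance travelled is ∫|v| dt — sum the magnitudes of each area piece.
0–6 s: |-7| × 6 = 42 m
6–11 s: |8| × 5 = 40 m
11–15 s: |-9| × 4 = 36 m
Total distance = 118 m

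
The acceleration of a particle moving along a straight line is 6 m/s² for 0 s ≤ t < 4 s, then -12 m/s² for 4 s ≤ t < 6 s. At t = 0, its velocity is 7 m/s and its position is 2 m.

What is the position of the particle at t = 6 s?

On each constant-a segment, Δv = aΔt and Δx = v₀Δt + ½aΔt²; chain segment to segment.
0–4 s: v starts 7 m/s; Δx = 7·4 + ½·6·4² = 76 m; v ends 31 m/s.
4–6 s: v starts 31 m/s; Δx = 31·2 + ½·-12·2² = 38 m; v ends 7 m/s.
x(6) = 2 + Σ Δx = 116 m.

116 m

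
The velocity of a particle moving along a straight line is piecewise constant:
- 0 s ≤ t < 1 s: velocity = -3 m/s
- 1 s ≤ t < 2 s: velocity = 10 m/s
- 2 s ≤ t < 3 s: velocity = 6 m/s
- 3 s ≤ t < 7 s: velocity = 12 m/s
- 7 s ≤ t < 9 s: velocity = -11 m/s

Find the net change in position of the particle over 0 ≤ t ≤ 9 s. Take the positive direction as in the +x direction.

39 m

Displacement is the signed area under the v-t curve.
0–1 s: -3 × 1 = -3 m
1–2 s: 10 × 1 = 10 m
2–3 s: 6 × 1 = 6 m
3–7 s: 12 × 4 = 48 m
7–9 s: -11 × 2 = -22 m
Net displacement = 39 m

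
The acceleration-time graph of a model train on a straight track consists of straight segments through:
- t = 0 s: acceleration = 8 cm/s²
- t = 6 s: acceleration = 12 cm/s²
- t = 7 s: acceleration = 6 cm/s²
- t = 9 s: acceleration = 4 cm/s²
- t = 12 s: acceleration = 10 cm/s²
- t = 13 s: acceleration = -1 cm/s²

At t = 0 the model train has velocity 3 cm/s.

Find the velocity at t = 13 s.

107.5 cm/s

Δv equals the area under the a-t graph; then v = v₀ + Δv.
0–6 s: ½(8 + 12)(6) = 60 cm/s
6–7 s: ½(12 + 6)(1) = 9 cm/s
7–9 s: ½(6 + 4)(2) = 10 cm/s
9–12 s: ½(4 + 10)(3) = 21 cm/s
12–13 s: ½(10 + -1)(1) = 4.5 cm/s
Δv = 104.5 cm/s, so v(13) = 3 + (104.5) = 107.5 cm/s.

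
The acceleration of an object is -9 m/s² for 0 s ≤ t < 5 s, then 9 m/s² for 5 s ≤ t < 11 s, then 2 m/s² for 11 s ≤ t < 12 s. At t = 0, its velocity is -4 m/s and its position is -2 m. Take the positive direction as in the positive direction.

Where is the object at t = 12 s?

On each constant-a segment, Δv = aΔt and Δx = v₀Δt + ½aΔt²; chain segment to segment.
0–5 s: v starts -4 m/s; Δx = -4·5 + ½·-9·5² = -132.5 m; v ends -49 m/s.
5–11 s: v starts -49 m/s; Δx = -49·6 + ½·9·6² = -132 m; v ends 5 m/s.
11–12 s: v starts 5 m/s; Δx = 5·1 + ½·2·1² = 6 m; v ends 7 m/s.
x(12) = -2 + Σ Δx = -260.5 m.

-260.5 m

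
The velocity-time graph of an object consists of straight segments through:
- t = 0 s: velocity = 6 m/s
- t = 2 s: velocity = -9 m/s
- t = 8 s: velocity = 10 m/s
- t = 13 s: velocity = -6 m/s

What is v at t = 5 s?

On 2–8 s the graph is linear from -9 to 10 m/s: v(5) = -9 + (10 − -9)·(5 − 2)/(8 − 2) = 0.5 m/s.

0.5 m/s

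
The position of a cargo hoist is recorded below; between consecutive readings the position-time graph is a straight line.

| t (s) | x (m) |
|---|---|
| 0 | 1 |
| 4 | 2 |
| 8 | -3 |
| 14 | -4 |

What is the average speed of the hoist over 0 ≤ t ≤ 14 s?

Average speed = (total path length)/(elapsed time); on a piecewise-linear x-t graph the path length is Σ|Δx|.
0–4 s: |Δx| = |2 − 1| = 1 m
4–8 s: |Δx| = |-3 − 2| = 5 m
8–14 s: |Δx| = |-4 − -3| = 1 m
Total path = 7 m; average speed = 7/14 = 0.5 m/s.

0.5 m/s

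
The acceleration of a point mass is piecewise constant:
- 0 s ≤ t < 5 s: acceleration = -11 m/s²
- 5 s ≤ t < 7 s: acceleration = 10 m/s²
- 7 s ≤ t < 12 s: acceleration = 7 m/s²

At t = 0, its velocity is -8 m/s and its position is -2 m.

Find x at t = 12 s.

-413 m

On each constant-a segment, Δv = aΔt and Δx = v₀Δt + ½aΔt²; chain segment to segment.
0–5 s: v starts -8 m/s; Δx = -8·5 + ½·-11·5² = -177.5 m; v ends -63 m/s.
5–7 s: v starts -63 m/s; Δx = -63·2 + ½·10·2² = -106 m; v ends -43 m/s.
7–12 s: v starts -43 m/s; Δx = -43·5 + ½·7·5² = -127.5 m; v ends -8 m/s.
x(12) = -2 + Σ Δx = -413 m.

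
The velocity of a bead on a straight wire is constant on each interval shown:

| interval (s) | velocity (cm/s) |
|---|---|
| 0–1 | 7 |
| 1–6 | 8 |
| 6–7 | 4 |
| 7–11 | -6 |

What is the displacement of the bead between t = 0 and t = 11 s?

27 cm

Net displacement equals the area under the velocity-time graph (areas below the axis count negative).
0–1 s: 7 × 1 = 7 cm
1–6 s: 8 × 5 = 40 cm
6–7 s: 4 × 1 = 4 cm
7–11 s: -6 × 4 = -24 cm
Net displacement = 27 cm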